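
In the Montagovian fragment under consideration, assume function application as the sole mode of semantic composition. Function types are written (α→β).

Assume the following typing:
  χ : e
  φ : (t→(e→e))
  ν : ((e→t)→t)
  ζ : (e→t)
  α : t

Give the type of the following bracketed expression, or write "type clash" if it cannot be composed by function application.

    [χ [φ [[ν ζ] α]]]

At [ν ζ], ν : ((e→t)→t) takes ζ : (e→t), giving t.
[[ν ζ] α]: t and t cannot combine by function application — type clash.

type clash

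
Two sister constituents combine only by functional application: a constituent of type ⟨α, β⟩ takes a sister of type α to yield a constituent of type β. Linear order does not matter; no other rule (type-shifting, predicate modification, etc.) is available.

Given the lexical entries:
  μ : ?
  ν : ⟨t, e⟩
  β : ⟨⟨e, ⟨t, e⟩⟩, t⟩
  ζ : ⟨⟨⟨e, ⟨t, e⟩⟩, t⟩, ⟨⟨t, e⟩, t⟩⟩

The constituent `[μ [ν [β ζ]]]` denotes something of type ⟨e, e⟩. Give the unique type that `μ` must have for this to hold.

⟨t, ⟨e, e⟩⟩

[μ [ν [β ζ]]] is required to be ⟨e, e⟩. [ν [β ζ]] : t cannot yield ⟨e, e⟩ as functor, so μ : ⟨t, ⟨e, e⟩⟩.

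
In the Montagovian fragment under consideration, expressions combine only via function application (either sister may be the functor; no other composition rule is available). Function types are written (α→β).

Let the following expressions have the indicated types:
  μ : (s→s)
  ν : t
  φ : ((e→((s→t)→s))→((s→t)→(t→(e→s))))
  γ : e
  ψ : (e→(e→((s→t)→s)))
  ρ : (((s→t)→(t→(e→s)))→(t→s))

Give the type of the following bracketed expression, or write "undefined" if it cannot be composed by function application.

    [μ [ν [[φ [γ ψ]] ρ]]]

s

[γ ψ]: (e→(e→((s→t)→s))) applied to e yields (e→((s→t)→s)).
[φ [γ ψ]]: ((e→((s→t)→s))→((s→t)→(t→(e→s)))) applied to (e→((s→t)→s)) yields ((s→t)→(t→(e→s))).
[[φ [γ ψ]] ρ]: (((s→t)→(t→(e→s)))→(t→s)) applied to ((s→t)→(t→(e→s))) yields (t→s).
[ν [[φ [γ ψ]] ρ]]: (t→s) applied to t yields s.
[μ [ν [[φ [γ ψ]] ρ]]]: (s→s) applied to s yields s.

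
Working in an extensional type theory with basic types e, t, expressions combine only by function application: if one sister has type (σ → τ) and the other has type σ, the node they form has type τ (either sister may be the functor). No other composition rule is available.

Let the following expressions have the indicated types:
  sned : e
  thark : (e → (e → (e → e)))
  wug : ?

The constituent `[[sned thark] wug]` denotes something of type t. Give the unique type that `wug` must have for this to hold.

((e → (e → e)) → t)

[[sned thark] wug] is required to be t. [sned thark] : (e → (e → e)) cannot yield t as functor, so wug : ((e → (e → e)) → t).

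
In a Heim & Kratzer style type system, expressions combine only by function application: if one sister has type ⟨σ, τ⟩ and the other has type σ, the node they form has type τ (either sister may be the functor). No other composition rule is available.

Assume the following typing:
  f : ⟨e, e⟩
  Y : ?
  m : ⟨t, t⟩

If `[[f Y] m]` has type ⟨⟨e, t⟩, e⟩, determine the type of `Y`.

At [[f Y] m] (required: ⟨⟨e, t⟩, e⟩): m is ⟨t, t⟩, which is not a function with range ⟨⟨e, t⟩, e⟩; hence [f Y] is the functor — type ⟨⟨t, t⟩, ⟨⟨e, t⟩, e⟩⟩.
At [f Y] (required: ⟨⟨t, t⟩, ⟨⟨e, t⟩, e⟩⟩): f is ⟨e, e⟩, which is not a function with range ⟨⟨t, t⟩, ⟨⟨e, t⟩, e⟩⟩; hence Y is the functor — type ⟨⟨e, e⟩, ⟨⟨t, t⟩, ⟨⟨e, t⟩, e⟩⟩⟩.

⟨⟨e, e⟩, ⟨⟨t, t⟩, ⟨⟨e, t⟩, e⟩⟩⟩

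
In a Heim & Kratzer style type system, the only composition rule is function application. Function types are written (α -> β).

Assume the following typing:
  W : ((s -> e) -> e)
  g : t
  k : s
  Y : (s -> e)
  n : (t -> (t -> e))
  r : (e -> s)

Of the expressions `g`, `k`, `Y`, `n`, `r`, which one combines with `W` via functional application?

Y

g : t — W needs (s -> e); g needs nothing (atomic); neither fits.
k : s — W needs (s -> e); k needs nothing (atomic); neither fits.
Y — combines: W : ((s -> e) -> e) takes Y : (s -> e) as argument, giving e.
n : (t -> (t -> e)) — W needs (s -> e); n needs t; neither fits.
r : (e -> s) — W needs (s -> e); r needs e; neither fits.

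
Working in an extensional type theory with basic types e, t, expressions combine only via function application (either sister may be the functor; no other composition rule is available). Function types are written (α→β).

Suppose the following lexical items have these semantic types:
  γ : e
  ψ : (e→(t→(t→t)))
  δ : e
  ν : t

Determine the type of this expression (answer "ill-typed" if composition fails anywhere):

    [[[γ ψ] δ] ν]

ill-typed

[γ ψ]: functor ψ : (e→(t→(t→t))), argument γ : e; result (t→(t→t)).
[[γ ψ] δ]: (t→(t→t)) and e cannot combine by function application — type clash.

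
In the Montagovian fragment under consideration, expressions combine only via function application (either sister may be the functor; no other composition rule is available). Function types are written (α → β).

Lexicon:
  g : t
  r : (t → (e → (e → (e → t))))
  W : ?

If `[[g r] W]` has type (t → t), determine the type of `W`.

((e → (e → (e → t))) → (t → t))

[[g r] W] must have type (t → t). The sister [g r] has type (e → (e → (e → t))); that is not a function onto (t → t), so W must be the functor, of type ((e → (e → (e → t))) → (t → t)).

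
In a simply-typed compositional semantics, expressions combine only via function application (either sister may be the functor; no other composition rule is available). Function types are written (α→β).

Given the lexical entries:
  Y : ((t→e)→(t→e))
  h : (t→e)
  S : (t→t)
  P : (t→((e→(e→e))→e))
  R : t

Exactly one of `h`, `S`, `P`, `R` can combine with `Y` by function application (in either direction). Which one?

h — combines: Y : ((t→e)→(t→e)) takes h : (t→e) as argument, giving (t→e).
S : (t→t) — Y needs (t→e); S needs t; neither fits.
P : (t→((e→(e→e))→e)) — Y needs (t→e); P needs t; neither fits.
R : t — Y needs (t→e); R needs nothing (atomic); neither fits.

h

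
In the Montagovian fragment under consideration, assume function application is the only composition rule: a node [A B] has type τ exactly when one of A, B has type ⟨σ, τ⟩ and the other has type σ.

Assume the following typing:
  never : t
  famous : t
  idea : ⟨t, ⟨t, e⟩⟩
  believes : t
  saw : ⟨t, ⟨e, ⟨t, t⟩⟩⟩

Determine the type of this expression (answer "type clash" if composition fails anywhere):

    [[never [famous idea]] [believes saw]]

⟨t, t⟩

At [famous idea], idea : ⟨t, ⟨t, e⟩⟩ takes famous : t, giving ⟨t, e⟩.
At [never [famous idea]], [famous idea] : ⟨t, e⟩ takes never : t, giving e.
At [believes saw], saw : ⟨t, ⟨e, ⟨t, t⟩⟩⟩ takes believes : t, giving ⟨e, ⟨t, t⟩⟩.
At [[never [famous idea]] [believes saw]], [believes saw] : ⟨e, ⟨t, t⟩⟩ takes [never [famous idea]] : e, giving ⟨t, t⟩.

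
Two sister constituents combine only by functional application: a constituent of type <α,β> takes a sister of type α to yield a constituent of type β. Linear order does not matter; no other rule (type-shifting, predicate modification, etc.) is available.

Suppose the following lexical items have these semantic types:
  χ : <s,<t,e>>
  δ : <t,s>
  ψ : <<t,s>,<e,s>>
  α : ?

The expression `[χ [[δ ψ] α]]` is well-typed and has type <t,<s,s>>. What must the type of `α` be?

[χ [[δ ψ] α]] is required to be <t,<s,s>>. χ : <s,<t,e>> cannot yield <t,<s,s>> as functor, so [[δ ψ] α] : <<s,<t,e>>,<t,<s,s>>>.
[[δ ψ] α] is required to be <<s,<t,e>>,<t,<s,s>>>. [δ ψ] : <e,s> cannot yield <<s,<t,e>>,<t,<s,s>>> as functor, so α : <<e,s>,<<s,<t,e>>,<t,<s,s>>>>.

<<e,s>,<<s,<t,e>>,<t,<s,s>>>>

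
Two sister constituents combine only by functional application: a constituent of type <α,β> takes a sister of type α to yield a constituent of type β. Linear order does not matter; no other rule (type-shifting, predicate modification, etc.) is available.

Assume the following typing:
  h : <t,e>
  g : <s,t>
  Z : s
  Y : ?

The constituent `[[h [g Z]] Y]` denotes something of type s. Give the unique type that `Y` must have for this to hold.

For [[h [g Z]] Y] to have type s with [h [g Z]] of type e, Y must be the function: Y : <e,s>.

<e,s>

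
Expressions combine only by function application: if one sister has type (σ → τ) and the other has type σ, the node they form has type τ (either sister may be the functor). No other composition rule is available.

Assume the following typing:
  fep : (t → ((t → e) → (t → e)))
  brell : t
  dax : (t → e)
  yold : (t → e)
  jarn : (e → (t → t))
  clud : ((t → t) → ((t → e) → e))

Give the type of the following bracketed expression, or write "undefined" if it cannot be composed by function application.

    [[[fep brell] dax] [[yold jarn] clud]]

undefined

[fep brell]: functor fep : (t → ((t → e) → (t → e))), argument brell : t; result ((t → e) → (t → e)).
[[fep brell] dax]: functor [fep brell] : ((t → e) → (t → e)), argument dax : (t → e); result (t → e).
[yold jarn]: (t → e) with (e → (t → t)) — neither is a function whose domain matches the other; composition fails here.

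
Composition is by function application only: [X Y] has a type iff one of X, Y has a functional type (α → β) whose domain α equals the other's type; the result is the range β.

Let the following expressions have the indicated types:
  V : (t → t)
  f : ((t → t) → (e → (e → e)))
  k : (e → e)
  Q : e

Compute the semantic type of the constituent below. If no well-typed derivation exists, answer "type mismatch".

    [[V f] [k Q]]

[V f] — f of type ((t → t) → (e → (e → e))) combines with V of type (t → t): type (e → (e → e)).
[k Q] — k of type (e → e) combines with Q of type e: type e.
[[V f] [k Q]] — [V f] of type (e → (e → e)) combines with [k Q] of type e: type (e → e).

(e → e)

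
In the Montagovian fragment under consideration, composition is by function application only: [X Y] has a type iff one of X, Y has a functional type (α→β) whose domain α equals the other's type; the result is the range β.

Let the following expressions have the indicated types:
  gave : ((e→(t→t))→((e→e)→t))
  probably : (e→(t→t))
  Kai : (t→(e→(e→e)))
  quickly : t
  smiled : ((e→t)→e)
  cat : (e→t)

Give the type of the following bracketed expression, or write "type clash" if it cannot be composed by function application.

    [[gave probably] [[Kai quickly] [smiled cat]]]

t

[gave probably]: gave is ((e→(t→t))→((e→e)→t)), probably is (e→(t→t)); result ((e→e)→t).
[Kai quickly]: Kai is (t→(e→(e→e))), quickly is t; result (e→(e→e)).
[smiled cat]: smiled is ((e→t)→e), cat is (e→t); result e.
[[Kai quickly] [smiled cat]]: [Kai quickly] is (e→(e→e)), [smiled cat] is e; result (e→e).
[[gave probably] [[Kai quickly] [smiled cat]]]: [gave probably] is ((e→e)→t), [[Kai quickly] [smiled cat]] is (e→e); result t.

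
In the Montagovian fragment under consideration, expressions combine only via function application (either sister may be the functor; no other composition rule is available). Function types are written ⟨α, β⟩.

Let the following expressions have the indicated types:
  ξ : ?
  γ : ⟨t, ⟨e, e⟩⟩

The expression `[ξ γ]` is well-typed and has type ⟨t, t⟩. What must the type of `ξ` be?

For [ξ γ] to have type ⟨t, t⟩ with γ of type ⟨t, ⟨e, e⟩⟩, ξ must be the function: ξ : ⟨⟨t, ⟨e, e⟩⟩, ⟨t, t⟩⟩.

⟨⟨t, ⟨e, e⟩⟩, ⟨t, t⟩⟩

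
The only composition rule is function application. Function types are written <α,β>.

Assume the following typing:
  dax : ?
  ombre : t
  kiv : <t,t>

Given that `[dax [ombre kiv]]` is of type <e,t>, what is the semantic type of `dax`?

<t,<e,t>>

For [dax [ombre kiv]] to have type <e,t> with [ombre kiv] of type t, dax must be the function: dax : <t,<e,t>>.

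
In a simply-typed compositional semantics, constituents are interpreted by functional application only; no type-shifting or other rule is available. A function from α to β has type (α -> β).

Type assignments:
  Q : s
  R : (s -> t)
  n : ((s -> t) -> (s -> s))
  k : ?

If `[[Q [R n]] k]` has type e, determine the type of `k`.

[[Q [R n]] k] is required to be e. [Q [R n]] : s cannot yield e as functor, so k : (s -> e).

(s -> e)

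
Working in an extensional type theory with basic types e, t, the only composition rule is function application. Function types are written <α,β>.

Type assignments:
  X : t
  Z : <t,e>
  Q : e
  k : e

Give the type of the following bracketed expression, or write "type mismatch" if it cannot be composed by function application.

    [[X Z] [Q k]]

type mismatch

[X Z]: Z is <t,e>, X is t; result e.
At [Q k]: neither e nor e can take the other as argument; the node is ill-typed.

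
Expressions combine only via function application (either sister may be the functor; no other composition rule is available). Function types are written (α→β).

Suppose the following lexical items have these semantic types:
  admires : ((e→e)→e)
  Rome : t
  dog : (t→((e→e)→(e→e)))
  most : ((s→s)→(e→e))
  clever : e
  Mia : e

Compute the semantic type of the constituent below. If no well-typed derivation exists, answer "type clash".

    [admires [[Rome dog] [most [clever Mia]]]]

type clash

[Rome dog]: (t→((e→e)→(e→e))) applied to t yields ((e→e)→(e→e)).
[clever Mia]: e and e cannot combine by function application — type clash.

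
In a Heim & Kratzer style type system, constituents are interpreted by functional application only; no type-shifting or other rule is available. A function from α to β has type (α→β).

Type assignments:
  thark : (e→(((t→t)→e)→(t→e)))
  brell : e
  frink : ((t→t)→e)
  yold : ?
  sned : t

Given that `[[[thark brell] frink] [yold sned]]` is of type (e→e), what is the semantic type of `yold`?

At [[[thark brell] frink] [yold sned]] (required: (e→e)): [[thark brell] frink] is (t→e), which is not a function with range (e→e); hence [yold sned] is the functor — type ((t→e)→(e→e)).
At [yold sned] (required: ((t→e)→(e→e))): sned is t, which is not a function with range ((t→e)→(e→e)); hence yold is the functor — type (t→((t→e)→(e→e))).

(t→((t→e)→(e→e)))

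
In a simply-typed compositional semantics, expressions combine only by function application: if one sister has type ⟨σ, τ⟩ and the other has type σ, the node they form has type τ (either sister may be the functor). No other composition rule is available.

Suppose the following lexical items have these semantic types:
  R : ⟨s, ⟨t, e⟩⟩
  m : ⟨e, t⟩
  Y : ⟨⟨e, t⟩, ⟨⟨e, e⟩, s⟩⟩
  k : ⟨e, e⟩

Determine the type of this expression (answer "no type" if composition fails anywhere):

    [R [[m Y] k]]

⟨t, e⟩

At [m Y], Y : ⟨⟨e, t⟩, ⟨⟨e, e⟩, s⟩⟩ takes m : ⟨e, t⟩, giving ⟨⟨e, e⟩, s⟩.
At [[m Y] k], [m Y] : ⟨⟨e, e⟩, s⟩ takes k : ⟨e, e⟩, giving s.
At [R [[m Y] k]], R : ⟨s, ⟨t, e⟩⟩ takes [[m Y] k] : s, giving ⟨t, e⟩.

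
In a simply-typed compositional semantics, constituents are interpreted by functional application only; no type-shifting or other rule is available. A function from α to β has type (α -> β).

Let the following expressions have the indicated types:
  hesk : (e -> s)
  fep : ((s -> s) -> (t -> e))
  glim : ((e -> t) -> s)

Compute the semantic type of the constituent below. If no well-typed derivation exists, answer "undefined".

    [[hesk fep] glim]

undefined

[hesk fep]: (e -> s) with ((s -> s) -> (t -> e)) — neither is a function whose domain matches the other; composition fails here.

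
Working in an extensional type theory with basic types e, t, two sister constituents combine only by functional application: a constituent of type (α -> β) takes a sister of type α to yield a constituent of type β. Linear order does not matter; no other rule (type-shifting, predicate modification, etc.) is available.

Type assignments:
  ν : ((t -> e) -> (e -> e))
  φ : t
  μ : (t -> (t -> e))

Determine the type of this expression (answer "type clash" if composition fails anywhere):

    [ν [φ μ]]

[φ μ] — μ of type (t -> (t -> e)) combines with φ of type t: type (t -> e).
[ν [φ μ]] — ν of type ((t -> e) -> (e -> e)) combines with [φ μ] of type (t -> e): type (e -> e).

(e -> e)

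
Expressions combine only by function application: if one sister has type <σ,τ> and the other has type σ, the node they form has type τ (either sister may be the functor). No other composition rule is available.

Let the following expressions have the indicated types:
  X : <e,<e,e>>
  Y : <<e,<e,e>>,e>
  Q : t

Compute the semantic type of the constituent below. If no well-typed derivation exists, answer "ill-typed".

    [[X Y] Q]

[X Y]: Y is <<e,<e,e>>,e>, X is <e,<e,e>>; result e.
[[X Y] Q]: e with t — neither is a function whose domain matches the other; composition fails here.

ill-typed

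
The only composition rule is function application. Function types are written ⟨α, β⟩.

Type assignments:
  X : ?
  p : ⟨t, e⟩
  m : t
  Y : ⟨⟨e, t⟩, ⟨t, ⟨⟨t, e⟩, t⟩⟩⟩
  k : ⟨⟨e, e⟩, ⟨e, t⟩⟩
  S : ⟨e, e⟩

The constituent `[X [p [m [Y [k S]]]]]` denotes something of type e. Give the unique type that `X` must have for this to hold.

⟨t, e⟩

At [X [p [m [Y [k S]]]]] (required: e): [p [m [Y [k S]]]] is t, which is not a function with range e; hence X is the functor — type ⟨t, e⟩.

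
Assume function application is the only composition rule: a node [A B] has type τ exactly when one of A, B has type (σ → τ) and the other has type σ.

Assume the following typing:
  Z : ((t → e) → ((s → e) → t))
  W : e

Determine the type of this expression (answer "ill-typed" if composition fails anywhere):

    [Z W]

ill-typed

[Z W]: ((t → e) → ((s → e) → t)) with e — neither is a function whose domain matches the other; composition fails here.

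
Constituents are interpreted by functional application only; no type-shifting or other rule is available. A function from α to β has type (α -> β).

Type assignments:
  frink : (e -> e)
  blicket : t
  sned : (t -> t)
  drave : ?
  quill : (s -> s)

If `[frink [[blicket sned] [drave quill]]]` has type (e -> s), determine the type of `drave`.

[frink [[blicket sned] [drave quill]]] must have type (e -> s). The sister frink has type (e -> e); that is not a function onto (e -> s), so [[blicket sned] [drave quill]] must be the functor, of type ((e -> e) -> (e -> s)).
[[blicket sned] [drave quill]] must have type ((e -> e) -> (e -> s)). The sister [blicket sned] has type t; that is not a function onto ((e -> e) -> (e -> s)), so [drave quill] must be the functor, of type (t -> ((e -> e) -> (e -> s))).
[drave quill] must have type (t -> ((e -> e) -> (e -> s))). The sister quill has type (s -> s); that is not a function onto (t -> ((e -> e) -> (e -> s))), so drave must be the functor, of type ((s -> s) -> (t -> ((e -> e) -> (e -> s)))).

((s -> s) -> (t -> ((e -> e) -> (e -> s))))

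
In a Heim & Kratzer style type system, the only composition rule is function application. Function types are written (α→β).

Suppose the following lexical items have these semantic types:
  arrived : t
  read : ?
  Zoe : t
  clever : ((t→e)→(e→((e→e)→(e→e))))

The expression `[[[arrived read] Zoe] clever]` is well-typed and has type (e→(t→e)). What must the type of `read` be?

[[[arrived read] Zoe] clever] is required to be (e→(t→e)). clever : ((t→e)→(e→((e→e)→(e→e)))) cannot yield (e→(t→e)) as functor, so [[arrived read] Zoe] : (((t→e)→(e→((e→e)→(e→e))))→(e→(t→e))).
[[arrived read] Zoe] is required to be (((t→e)→(e→((e→e)→(e→e))))→(e→(t→e))). Zoe : t cannot yield (((t→e)→(e→((e→e)→(e→e))))→(e→(t→e))) as functor, so [arrived read] : (t→(((t→e)→(e→((e→e)→(e→e))))→(e→(t→e)))).
[arrived read] is required to be (t→(((t→e)→(e→((e→e)→(e→e))))→(e→(t→e)))). arrived : t cannot yield (t→(((t→e)→(e→((e→e)→(e→e))))→(e→(t→e)))) as functor, so read : (t→(t→(((t→e)→(e→((e→e)→(e→e))))→(e→(t→e))))).

(t→(t→(((t→e)→(e→((e→e)→(e→e))))→(e→(t→e)))))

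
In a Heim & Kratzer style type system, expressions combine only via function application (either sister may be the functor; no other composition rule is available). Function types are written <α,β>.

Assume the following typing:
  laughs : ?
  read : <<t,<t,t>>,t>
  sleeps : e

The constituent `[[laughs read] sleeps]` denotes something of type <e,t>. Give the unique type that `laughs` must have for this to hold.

[[laughs read] sleeps] must have type <e,t>. The sister sleeps has type e; that is not a function onto <e,t>, so [laughs read] must be the functor, of type <e,<e,t>>.
[laughs read] must have type <e,<e,t>>. The sister read has type <<t,<t,t>>,t>; that is not a function onto <e,<e,t>>, so laughs must be the functor, of type <<<t,<t,t>>,t>,<e,<e,t>>>.

<<<t,<t,t>>,t>,<e,<e,t>>>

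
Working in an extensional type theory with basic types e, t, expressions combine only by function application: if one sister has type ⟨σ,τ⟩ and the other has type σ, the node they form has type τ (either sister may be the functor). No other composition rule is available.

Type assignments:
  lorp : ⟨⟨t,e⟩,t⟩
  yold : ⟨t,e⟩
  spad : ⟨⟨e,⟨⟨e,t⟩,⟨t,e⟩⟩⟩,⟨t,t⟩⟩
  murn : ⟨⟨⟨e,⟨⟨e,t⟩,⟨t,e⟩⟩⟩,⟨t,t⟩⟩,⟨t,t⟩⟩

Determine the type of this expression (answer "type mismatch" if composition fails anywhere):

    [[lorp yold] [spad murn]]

t

[lorp yold]: lorp is ⟨⟨t,e⟩,t⟩, yold is ⟨t,e⟩; result t.
[spad murn]: murn is ⟨⟨⟨e,⟨⟨e,t⟩,⟨t,e⟩⟩⟩,⟨t,t⟩⟩,⟨t,t⟩⟩, spad is ⟨⟨e,⟨⟨e,t⟩,⟨t,e⟩⟩⟩,⟨t,t⟩⟩; result ⟨t,t⟩.
[[lorp yold] [spad murn]]: [spad murn] is ⟨t,t⟩, [lorp yold] is t; result t.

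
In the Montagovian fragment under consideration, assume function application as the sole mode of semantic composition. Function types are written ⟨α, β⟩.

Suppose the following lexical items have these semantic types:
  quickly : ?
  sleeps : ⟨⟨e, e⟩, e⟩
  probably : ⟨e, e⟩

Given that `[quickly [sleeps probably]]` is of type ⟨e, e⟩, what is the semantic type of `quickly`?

⟨e, ⟨e, e⟩⟩

[quickly [sleeps probably]] must have type ⟨e, e⟩. The sister [sleeps probably] has type e; that is not a function onto ⟨e, e⟩, so quickly must be the functor, of type ⟨e, ⟨e, e⟩⟩.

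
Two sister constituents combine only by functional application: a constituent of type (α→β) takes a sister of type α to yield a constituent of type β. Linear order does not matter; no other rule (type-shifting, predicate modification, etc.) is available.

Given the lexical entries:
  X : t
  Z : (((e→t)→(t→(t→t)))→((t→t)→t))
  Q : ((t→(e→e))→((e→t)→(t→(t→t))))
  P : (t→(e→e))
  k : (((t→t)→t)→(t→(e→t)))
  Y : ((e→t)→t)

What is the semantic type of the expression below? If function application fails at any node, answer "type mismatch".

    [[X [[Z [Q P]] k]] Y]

t

[Q P]: Q is ((t→(e→e))→((e→t)→(t→(t→t)))), P is (t→(e→e)); result ((e→t)→(t→(t→t))).
[Z [Q P]]: Z is (((e→t)→(t→(t→t)))→((t→t)→t)), [Q P] is ((e→t)→(t→(t→t))); result ((t→t)→t).
[[Z [Q P]] k]: k is (((t→t)→t)→(t→(e→t))), [Z [Q P]] is ((t→t)→t); result (t→(e→t)).
[X [[Z [Q P]] k]]: [[Z [Q P]] k] is (t→(e→t)), X is t; result (e→t).
[[X [[Z [Q P]] k]] Y]: Y is ((e→t)→t), [X [[Z [Q P]] k]] is (e→t); result t.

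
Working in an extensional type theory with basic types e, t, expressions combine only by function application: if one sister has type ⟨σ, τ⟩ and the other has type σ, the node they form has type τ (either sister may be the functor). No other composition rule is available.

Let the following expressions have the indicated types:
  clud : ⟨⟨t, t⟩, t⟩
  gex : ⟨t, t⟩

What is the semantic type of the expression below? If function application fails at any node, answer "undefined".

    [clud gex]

t

[clud gex]: ⟨⟨t, t⟩, t⟩ applied to ⟨t, t⟩ yields t.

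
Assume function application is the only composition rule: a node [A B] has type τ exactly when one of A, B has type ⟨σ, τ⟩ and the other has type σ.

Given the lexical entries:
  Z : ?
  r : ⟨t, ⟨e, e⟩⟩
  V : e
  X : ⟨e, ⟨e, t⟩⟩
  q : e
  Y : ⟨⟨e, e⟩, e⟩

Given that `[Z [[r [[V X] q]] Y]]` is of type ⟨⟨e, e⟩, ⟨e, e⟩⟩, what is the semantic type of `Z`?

For [Z [[r [[V X] q]] Y]] to have type ⟨⟨e, e⟩, ⟨e, e⟩⟩ with [[r [[V X] q]] Y] of type e, Z must be the function: Z : ⟨e, ⟨⟨e, e⟩, ⟨e, e⟩⟩⟩.

⟨e, ⟨⟨e, e⟩, ⟨e, e⟩⟩⟩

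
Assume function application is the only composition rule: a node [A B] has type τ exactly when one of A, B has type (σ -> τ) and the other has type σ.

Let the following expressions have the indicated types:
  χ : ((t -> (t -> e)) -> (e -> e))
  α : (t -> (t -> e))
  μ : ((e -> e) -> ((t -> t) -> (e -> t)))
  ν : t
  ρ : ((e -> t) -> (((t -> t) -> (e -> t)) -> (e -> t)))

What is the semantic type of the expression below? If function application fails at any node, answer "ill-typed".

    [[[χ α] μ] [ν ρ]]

ill-typed

[χ α]: χ is ((t -> (t -> e)) -> (e -> e)), α is (t -> (t -> e)); result (e -> e).
[[χ α] μ]: μ is ((e -> e) -> ((t -> t) -> (e -> t))), [χ α] is (e -> e); result ((t -> t) -> (e -> t)).
At [ν ρ]: neither t nor ((e -> t) -> (((t -> t) -> (e -> t)) -> (e -> t))) can take the other as argument; the node is ill-typed.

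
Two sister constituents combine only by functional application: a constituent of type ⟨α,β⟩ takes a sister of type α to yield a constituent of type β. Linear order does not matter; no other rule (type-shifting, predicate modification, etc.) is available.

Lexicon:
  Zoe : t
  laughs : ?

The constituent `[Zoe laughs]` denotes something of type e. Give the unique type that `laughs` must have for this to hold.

⟨t,e⟩

For [Zoe laughs] to have type e with Zoe of type t, laughs must be the function: laughs : ⟨t,e⟩.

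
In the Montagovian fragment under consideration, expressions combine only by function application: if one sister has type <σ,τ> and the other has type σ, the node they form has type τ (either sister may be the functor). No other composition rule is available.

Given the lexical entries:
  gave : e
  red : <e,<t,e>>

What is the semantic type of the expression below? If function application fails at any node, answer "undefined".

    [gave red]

[gave red]: functor red : <e,<t,e>>, argument gave : e; result <t,e>.

<t,e>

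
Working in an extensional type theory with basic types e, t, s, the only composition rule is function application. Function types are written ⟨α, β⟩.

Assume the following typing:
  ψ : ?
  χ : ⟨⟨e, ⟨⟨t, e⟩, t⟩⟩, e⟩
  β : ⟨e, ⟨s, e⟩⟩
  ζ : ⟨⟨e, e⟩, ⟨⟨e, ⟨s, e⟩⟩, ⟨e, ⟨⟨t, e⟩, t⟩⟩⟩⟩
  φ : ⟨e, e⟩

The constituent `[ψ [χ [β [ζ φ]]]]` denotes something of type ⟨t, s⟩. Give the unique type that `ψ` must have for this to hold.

⟨e, ⟨t, s⟩⟩

[ψ [χ [β [ζ φ]]]] must have type ⟨t, s⟩. The sister [χ [β [ζ φ]]] has type e; that is not a function onto ⟨t, s⟩, so ψ must be the functor, of type ⟨e, ⟨t, s⟩⟩.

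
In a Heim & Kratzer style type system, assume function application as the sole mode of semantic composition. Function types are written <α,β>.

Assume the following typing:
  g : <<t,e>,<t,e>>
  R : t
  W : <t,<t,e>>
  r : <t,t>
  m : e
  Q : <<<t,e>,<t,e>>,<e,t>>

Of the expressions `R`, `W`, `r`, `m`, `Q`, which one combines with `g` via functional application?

Q

R : t — does not combine with g.
W : <t,<t,e>> — does not combine with g.
r : <t,t> — does not combine with g.
m : e — does not combine with g.
Q — combines: Q : <<<t,e>,<t,e>>,<e,t>> takes g : <<t,e>,<t,e>> as argument, giving <e,t>.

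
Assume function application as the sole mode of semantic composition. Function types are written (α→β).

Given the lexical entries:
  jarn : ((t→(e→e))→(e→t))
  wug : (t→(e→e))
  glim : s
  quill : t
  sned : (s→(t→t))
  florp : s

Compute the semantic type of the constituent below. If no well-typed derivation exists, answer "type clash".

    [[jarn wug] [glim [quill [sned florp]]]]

At [jarn wug], jarn : ((t→(e→e))→(e→t)) takes wug : (t→(e→e)), giving (e→t).
At [sned florp], sned : (s→(t→t)) takes florp : s, giving (t→t).
At [quill [sned florp]], [sned florp] : (t→t) takes quill : t, giving t.
[glim [quill [sned florp]]]: s and t cannot combine by function application — type clash.

type clash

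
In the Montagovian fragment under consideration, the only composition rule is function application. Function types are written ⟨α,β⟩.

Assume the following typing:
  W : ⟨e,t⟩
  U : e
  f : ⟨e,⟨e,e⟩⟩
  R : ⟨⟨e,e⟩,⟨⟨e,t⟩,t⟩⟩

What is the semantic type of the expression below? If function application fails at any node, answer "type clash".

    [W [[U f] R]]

[U f] — f of type ⟨e,⟨e,e⟩⟩ combines with U of type e: type ⟨e,e⟩.
[[U f] R] — R of type ⟨⟨e,e⟩,⟨⟨e,t⟩,t⟩⟩ combines with [U f] of type ⟨e,e⟩: type ⟨⟨e,t⟩,t⟩.
[W [[U f] R]] — [[U f] R] of type ⟨⟨e,t⟩,t⟩ combines with W of type ⟨e,t⟩: type t.

t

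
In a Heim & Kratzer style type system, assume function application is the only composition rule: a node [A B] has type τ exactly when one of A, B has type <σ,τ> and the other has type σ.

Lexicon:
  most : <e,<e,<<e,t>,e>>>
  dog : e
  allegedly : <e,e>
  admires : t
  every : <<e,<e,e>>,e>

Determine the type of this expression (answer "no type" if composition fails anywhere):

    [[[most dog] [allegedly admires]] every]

no type

At [most dog], most : <e,<e,<<e,t>,e>>> takes dog : e, giving <e,<<e,t>,e>>.
[allegedly admires]: <e,e> with t — neither is a function whose domain matches the other; composition fails here.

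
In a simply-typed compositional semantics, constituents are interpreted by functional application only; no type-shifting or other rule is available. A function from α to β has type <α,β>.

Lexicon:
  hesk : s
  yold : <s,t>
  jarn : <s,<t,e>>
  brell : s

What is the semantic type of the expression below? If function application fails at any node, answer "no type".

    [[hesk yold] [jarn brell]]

[hesk yold]: <s,t> applied to s yields t.
[jarn brell]: <s,<t,e>> applied to s yields <t,e>.
[[hesk yold] [jarn brell]]: <t,e> applied to t yields e.

e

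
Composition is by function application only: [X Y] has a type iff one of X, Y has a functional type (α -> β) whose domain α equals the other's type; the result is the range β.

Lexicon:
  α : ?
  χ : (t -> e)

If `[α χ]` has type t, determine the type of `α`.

[α χ] must have type t. The sister χ has type (t -> e); that is not a function onto t, so α must be the functor, of type ((t -> e) -> t).

((t -> e) -> t)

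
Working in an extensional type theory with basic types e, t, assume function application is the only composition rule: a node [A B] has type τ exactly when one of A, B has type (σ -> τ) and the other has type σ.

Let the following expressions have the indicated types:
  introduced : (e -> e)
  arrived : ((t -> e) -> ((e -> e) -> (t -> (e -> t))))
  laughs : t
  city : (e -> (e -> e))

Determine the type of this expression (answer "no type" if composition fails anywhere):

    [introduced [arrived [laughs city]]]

no type

[laughs city]: t and (e -> (e -> e)) cannot combine by function application — type clash.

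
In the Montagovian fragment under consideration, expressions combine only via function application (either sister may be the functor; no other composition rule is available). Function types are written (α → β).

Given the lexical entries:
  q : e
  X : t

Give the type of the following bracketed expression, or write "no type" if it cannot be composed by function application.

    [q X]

no type

[q X]: e with t — neither is a function whose domain matches the other; composition fails here.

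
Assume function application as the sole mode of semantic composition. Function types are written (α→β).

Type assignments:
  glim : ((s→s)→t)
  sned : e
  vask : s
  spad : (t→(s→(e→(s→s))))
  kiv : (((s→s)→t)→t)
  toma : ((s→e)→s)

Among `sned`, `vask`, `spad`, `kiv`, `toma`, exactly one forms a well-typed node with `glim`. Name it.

kiv

sned : e — does not combine with glim.
vask : s — does not combine with glim.
spad : (t→(s→(e→(s→s)))) — does not combine with glim.
kiv — combines: kiv : (((s→s)→t)→t) takes glim : ((s→s)→t) as argument, giving t.
toma : ((s→e)→s) — does not combine with glim.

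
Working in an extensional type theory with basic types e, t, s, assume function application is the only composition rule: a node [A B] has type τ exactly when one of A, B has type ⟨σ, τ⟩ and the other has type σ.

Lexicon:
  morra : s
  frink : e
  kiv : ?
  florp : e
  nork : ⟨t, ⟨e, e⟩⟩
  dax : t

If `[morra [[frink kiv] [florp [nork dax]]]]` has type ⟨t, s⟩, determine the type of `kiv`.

[morra [[frink kiv] [florp [nork dax]]]] must have type ⟨t, s⟩. The sister morra has type s; that is not a function onto ⟨t, s⟩, so [[frink kiv] [florp [nork dax]]] must be the functor, of type ⟨s, ⟨t, s⟩⟩.
[[frink kiv] [florp [nork dax]]] must have type ⟨s, ⟨t, s⟩⟩. The sister [florp [nork dax]] has type e; that is not a function onto ⟨s, ⟨t, s⟩⟩, so [frink kiv] must be the functor, of type ⟨e, ⟨s, ⟨t, s⟩⟩⟩.
[frink kiv] must have type ⟨e, ⟨s, ⟨t, s⟩⟩⟩. The sister frink has type e; that is not a function onto ⟨e, ⟨s, ⟨t, s⟩⟩⟩, so kiv must be the functor, of type ⟨e, ⟨e, ⟨s, ⟨t, s⟩⟩⟩⟩.

⟨e, ⟨e, ⟨s, ⟨t, s⟩⟩⟩⟩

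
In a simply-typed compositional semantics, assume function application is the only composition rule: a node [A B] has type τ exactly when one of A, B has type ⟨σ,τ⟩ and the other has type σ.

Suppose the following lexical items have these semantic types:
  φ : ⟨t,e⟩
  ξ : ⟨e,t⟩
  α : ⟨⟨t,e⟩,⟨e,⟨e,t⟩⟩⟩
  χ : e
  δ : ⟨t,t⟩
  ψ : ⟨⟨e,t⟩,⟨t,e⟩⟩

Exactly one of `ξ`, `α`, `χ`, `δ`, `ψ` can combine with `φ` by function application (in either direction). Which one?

ξ : ⟨e,t⟩ — does not combine with φ.
α — combines: α : ⟨⟨t,e⟩,⟨e,⟨e,t⟩⟩⟩ takes φ : ⟨t,e⟩ as argument, giving ⟨e,⟨e,t⟩⟩.
χ : e — does not combine with φ.
δ : ⟨t,t⟩ — does not combine with φ.
ψ : ⟨⟨e,t⟩,⟨t,e⟩⟩ — does not combine with φ.

α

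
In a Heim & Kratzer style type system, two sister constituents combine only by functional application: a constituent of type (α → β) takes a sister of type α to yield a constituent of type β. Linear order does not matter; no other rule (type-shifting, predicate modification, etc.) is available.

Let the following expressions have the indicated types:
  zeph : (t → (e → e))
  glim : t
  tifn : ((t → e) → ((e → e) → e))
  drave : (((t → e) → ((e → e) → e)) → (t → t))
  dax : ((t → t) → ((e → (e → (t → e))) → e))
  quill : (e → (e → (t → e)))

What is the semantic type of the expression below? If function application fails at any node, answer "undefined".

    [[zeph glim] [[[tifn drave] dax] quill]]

[zeph glim] — zeph of type (t → (e → e)) combines with glim of type t: type (e → e).
[tifn drave] — drave of type (((t → e) → ((e → e) → e)) → (t → t)) combines with tifn of type ((t → e) → ((e → e) → e)): type (t → t).
[[tifn drave] dax] — dax of type ((t → t) → ((e → (e → (t → e))) → e)) combines with [tifn drave] of type (t → t): type ((e → (e → (t → e))) → e).
[[[tifn drave] dax] quill] — [[tifn drave] dax] of type ((e → (e → (t → e))) → e) combines with quill of type (e → (e → (t → e))): type e.
[[zeph glim] [[[tifn drave] dax] quill]] — [zeph glim] of type (e → e) combines with [[[tifn drave] dax] quill] of type e: type e.

e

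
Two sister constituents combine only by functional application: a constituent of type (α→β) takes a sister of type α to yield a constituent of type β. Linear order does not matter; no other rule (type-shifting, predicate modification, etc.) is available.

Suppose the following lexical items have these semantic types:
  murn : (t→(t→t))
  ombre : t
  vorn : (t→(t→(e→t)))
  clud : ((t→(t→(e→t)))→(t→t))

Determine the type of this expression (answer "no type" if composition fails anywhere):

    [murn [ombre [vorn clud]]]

At [vorn clud], clud : ((t→(t→(e→t)))→(t→t)) takes vorn : (t→(t→(e→t))), giving (t→t).
At [ombre [vorn clud]], [vorn clud] : (t→t) takes ombre : t, giving t.
At [murn [ombre [vorn clud]]], murn : (t→(t→t)) takes [ombre [vorn clud]] : t, giving (t→t).

(t→t)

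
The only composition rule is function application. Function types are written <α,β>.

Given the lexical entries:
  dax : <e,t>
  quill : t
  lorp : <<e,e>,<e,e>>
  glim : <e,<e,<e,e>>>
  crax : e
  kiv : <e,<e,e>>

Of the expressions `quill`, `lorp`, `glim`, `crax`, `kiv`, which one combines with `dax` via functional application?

quill : t — dax needs e; quill needs nothing (atomic); neither fits.
lorp : <<e,e>,<e,e>> — dax needs e; lorp needs <e,e>; neither fits.
glim : <e,<e,<e,e>>> — dax needs e; glim needs e; neither fits.
crax — combines: dax : <e,t> takes crax : e as argument, giving t.
kiv : <e,<e,e>> — dax needs e; kiv needs e; neither fits.

crax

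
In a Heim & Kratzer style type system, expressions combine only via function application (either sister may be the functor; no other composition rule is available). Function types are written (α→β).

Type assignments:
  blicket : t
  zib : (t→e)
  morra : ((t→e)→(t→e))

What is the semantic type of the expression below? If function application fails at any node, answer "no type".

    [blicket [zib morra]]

[zib morra]: morra is ((t→e)→(t→e)), zib is (t→e); result (t→e).
[blicket [zib morra]]: [zib morra] is (t→e), blicket is t; result e.

e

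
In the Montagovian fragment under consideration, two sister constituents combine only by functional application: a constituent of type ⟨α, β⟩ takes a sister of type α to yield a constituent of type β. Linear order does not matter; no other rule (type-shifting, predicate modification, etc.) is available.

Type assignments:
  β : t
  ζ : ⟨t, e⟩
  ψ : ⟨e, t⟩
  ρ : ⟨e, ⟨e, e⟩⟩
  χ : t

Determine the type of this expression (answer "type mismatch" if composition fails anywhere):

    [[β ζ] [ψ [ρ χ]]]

[β ζ]: ⟨t, e⟩ applied to t yields e.
[ρ χ]: ⟨e, ⟨e, e⟩⟩ with t — neither is a function whose domain matches the other; composition fails here.

type mismatch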